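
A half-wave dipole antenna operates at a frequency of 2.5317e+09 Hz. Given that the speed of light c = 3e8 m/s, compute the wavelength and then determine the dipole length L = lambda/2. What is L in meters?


lambda = c / f = 3.0000e+08 / 2.5317e+09 = 0.1184975 m
L = lambda / 2 = 0.1184975 / 2 = 0.05925 m

0.05925 m


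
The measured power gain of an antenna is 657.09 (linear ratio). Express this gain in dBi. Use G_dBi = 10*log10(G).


G_dBi = 10 * log10(657.09) = 28.18 dBi

28.18 dBi


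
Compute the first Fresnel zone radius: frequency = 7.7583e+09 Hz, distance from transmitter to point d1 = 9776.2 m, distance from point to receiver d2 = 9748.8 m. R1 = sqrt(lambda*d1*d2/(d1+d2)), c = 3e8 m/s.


lambda = c / f = 3.0000e+08 / 7.7583e+09 = 0.03866826 m
R1 = sqrt(0.03866826 * 9776.2 * 9748.8 / (9776.2 + 9748.8)) = 13.74 m

13.74 m


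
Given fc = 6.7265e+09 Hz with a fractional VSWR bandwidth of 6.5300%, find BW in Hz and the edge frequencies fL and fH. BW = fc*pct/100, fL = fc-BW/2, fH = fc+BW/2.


BW = 6.7265e+09 * 6.5300/100 = 4.392404e+08 Hz
fL = 6.7265e+09 - 4.392404e+08/2 = 6.507e+09 Hz
fH = 6.7265e+09 + 4.392404e+08/2 = 6.946e+09 Hz

BW=4.392e+08 Hz, fL=6.507e+09 Hz, fH=6.946e+09 Hz


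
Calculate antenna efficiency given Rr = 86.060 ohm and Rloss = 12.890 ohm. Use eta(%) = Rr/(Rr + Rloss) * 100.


eta = 86.060 / (86.060 + 12.890) * 100 = 86.97%

86.97%


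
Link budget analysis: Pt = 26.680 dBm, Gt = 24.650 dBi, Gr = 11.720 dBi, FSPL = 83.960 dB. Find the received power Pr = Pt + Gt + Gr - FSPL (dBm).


Pr = 26.680 + 24.650 + 11.720 - 83.960 = -20.91 dBm

-20.91 dBm


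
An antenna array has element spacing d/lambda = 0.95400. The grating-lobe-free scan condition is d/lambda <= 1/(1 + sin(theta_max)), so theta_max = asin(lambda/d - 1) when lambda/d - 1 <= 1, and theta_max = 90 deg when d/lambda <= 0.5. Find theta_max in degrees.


lambda/d - 1 = 1/0.95400 - 1 = 0.04821803
theta_max = asin(0.04821803) = 2.764 deg

2.764 deg


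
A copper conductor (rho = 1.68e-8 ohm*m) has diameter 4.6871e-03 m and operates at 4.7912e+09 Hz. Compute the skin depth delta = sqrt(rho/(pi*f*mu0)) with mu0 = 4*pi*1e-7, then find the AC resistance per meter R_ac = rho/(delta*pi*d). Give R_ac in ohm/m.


delta = sqrt(1.68e-8 / (pi * 4.7912e+09 * 4*pi*1e-7)) = 9.424376e-07 m
R_ac = 1.68e-8 / (9.424376e-07 * pi * 4.6871e-03) = 1.211 ohm/m

1.211 ohm/m


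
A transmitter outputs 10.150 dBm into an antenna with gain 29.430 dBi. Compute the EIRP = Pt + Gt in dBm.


EIRP = Pt + Gt = 10.150 + 29.430 = 39.58 dBm

39.58 dBm


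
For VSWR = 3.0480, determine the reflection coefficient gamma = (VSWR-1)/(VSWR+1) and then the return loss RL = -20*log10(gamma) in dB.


gamma = (3.0480 - 1) / (3.0480 + 1) = 0.5059289
RL = -20 * log10(0.5059289) = 5.918 dB

5.918 dB


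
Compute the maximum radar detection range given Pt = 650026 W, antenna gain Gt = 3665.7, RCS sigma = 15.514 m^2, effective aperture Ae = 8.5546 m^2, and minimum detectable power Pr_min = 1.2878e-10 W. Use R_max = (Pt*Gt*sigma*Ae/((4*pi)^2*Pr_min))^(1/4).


R^4 = 650026*3665.7*15.514*8.5546 / ((4*pi)^2 * 1.2878e-10) = 1.555045e+19
R_max = 1.555045e+19^0.25 = 62797 m

62797 m


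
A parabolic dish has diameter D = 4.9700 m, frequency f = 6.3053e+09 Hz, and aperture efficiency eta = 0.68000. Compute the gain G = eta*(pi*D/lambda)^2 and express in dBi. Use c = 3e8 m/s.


lambda = c / f = 3.0000e+08 / 6.3053e+09 = 0.04757902 m
G_linear = 0.68000 * (pi * 4.9700 / 0.04757902)^2 = 73230.24
G_dBi = 10 * log10(73230.24) = 48.65 dBi

48.65 dBi


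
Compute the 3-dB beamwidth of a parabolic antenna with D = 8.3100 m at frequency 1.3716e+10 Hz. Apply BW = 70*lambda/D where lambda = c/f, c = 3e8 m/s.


lambda = c / f = 3.0000e+08 / 1.3716e+10 = 0.02187227 m
BW = 70 * 0.02187227 / 8.3100 = 0.1842 deg

0.1842 deg


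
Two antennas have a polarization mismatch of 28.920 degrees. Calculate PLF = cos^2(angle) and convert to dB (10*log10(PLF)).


PLF_linear = cos^2(28.920 deg) = 0.7661427
PLF_dB = 10 * log10(0.7661427) = -1.157 dB

-1.157 dB


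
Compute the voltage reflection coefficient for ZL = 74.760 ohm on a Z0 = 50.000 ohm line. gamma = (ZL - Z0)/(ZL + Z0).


gamma = (74.760 - 50.000) / (74.760 + 50.000) = 0.1985

0.1985


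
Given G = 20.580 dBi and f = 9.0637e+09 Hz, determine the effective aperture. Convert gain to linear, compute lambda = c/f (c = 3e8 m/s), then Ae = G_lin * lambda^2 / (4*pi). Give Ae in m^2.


lambda = c / f = 3.0000e+08 / 9.0637e+09 = 0.03309907 m
G_linear = 10^(20.580/10) = 114.2878
Ae = G_linear * lambda^2 / (4*pi) = 114.2878 * 0.03309907^2 / (4*pi) = 9.964e-03 m^2

9.964e-03 m^2


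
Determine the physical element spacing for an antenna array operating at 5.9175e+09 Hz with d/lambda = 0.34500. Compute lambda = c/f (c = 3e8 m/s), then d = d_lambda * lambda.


lambda = c / f = 3.0000e+08 / 5.9175e+09 = 0.05069708 m
d = 0.34500 * 0.05069708 = 0.01749 m

0.01749 m


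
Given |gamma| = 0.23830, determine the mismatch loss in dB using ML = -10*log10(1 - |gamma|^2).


ML = -10 * log10(1 - 0.23830^2) = -10 * log10(0.94321311) = 0.2539 dB

0.2539 dB


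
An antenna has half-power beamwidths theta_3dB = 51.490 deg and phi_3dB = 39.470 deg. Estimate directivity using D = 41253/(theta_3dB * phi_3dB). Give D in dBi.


D_linear = 41253 / (51.490 * 39.470) = 20.29857
D_dBi = 10 * log10(20.29857) = 13.07 dBi

13.07 dBi


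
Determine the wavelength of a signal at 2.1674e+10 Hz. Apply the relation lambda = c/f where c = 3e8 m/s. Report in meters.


lambda = c / f = 3.0000e+08 / 2.1674e+10 = 0.01384 m

0.01384 m


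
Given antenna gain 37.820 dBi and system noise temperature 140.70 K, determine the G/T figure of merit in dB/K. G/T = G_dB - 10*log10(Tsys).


G/T = 37.820 - 10*log10(140.70) = 37.820 - 21.48294 = 16.34 dB/K

16.34 dB/K


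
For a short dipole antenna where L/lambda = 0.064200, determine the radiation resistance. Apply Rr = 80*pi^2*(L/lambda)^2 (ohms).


Rr = 80 * pi^2 * (0.064200)^2 = 80 * 9.869604 * 4.121640e-03 = 3.254 ohm

3.254 ohm


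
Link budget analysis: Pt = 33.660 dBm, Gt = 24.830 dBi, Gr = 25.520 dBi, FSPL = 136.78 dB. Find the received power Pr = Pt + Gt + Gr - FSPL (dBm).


Pr = 33.660 + 24.830 + 25.520 - 136.78 = -52.77 dBm

-52.77 dBm


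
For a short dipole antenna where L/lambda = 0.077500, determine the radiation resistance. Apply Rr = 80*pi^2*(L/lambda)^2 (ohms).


Rr = 80 * pi^2 * (0.077500)^2 = 80 * 9.869604 * 6.006250e-03 = 4.742 ohm

4.742 ohm


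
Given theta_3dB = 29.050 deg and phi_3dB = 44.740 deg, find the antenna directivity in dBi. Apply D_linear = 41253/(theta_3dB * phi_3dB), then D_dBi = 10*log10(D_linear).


D_linear = 41253 / (29.050 * 44.740) = 31.74047
D_dBi = 10 * log10(31.74047) = 15.02 dBi

15.02 dBi


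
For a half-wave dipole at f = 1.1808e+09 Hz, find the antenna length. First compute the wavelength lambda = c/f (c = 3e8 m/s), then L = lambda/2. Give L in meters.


lambda = c / f = 3.0000e+08 / 1.1808e+09 = 0.2540650 m
L = lambda / 2 = 0.2540650 / 2 = 0.1270 m

0.1270 m


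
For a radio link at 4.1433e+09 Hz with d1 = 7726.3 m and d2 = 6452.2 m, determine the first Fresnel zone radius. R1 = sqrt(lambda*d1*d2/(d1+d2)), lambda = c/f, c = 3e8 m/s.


lambda = c / f = 3.0000e+08 / 4.1433e+09 = 0.07240605 m
R1 = sqrt(0.07240605 * 7726.3 * 6452.2 / (7726.3 + 6452.2)) = 15.96 m

15.96 m


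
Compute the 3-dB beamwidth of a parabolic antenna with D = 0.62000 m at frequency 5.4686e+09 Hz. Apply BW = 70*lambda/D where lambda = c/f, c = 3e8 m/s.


lambda = c / f = 3.0000e+08 / 5.4686e+09 = 0.05485865 m
BW = 70 * 0.05485865 / 0.62000 = 6.194 deg

6.194 deg


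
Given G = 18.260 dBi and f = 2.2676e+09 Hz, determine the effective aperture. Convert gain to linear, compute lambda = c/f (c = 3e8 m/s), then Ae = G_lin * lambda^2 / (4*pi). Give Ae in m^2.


lambda = c / f = 3.0000e+08 / 2.2676e+09 = 0.1322985 m
G_linear = 10^(18.260/10) = 66.98846
Ae = G_linear * lambda^2 / (4*pi) = 66.98846 * 0.1322985^2 / (4*pi) = 0.09330 m^2

0.09330 m^2


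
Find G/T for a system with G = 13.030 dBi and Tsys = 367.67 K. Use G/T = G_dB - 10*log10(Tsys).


G/T = 13.030 - 10*log10(367.67) = 13.030 - 25.65458 = -12.62 dB/K

-12.62 dB/K


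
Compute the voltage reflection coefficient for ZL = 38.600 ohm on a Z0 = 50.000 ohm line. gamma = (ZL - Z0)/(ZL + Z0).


gamma = (38.600 - 50.000) / (38.600 + 50.000) = -0.1287

-0.1287


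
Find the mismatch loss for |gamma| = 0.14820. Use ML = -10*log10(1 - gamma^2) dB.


ML = -10 * log10(1 - 0.14820^2) = -10 * log10(0.97803676) = 0.09645 dB

0.09645 dB


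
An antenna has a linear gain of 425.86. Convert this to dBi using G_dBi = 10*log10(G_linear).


G_dBi = 10 * log10(425.86) = 26.29 dBi

26.29 dBi


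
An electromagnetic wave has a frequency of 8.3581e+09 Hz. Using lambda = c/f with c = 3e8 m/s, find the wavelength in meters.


lambda = c / f = 3.0000e+08 / 8.3581e+09 = 0.03589 m

0.03589 m


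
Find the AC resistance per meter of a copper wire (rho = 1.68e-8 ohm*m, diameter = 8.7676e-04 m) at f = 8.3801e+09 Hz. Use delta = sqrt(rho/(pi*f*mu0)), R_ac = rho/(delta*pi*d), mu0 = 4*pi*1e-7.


delta = sqrt(1.68e-8 / (pi * 8.3801e+09 * 4*pi*1e-7)) = 7.126071e-07 m
R_ac = 1.68e-8 / (7.126071e-07 * pi * 8.7676e-04) = 8.559 ohm/m

8.559 ohm/m


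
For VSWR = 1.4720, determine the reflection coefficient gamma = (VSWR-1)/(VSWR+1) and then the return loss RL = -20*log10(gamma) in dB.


gamma = (1.4720 - 1) / (1.4720 + 1) = 0.1909385
RL = -20 * log10(0.1909385) = 14.38 dB

14.38 dB


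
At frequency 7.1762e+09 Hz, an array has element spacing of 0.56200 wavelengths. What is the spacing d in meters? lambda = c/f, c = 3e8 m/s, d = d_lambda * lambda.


lambda = c / f = 3.0000e+08 / 7.1762e+09 = 0.04180485 m
d = 0.56200 * 0.04180485 = 0.02349 m

0.02349 m


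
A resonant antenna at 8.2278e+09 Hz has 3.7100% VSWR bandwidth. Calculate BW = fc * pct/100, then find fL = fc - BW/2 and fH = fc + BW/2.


BW = 8.2278e+09 * 3.7100/100 = 3.052514e+08 Hz
fL = 8.2278e+09 - 3.052514e+08/2 = 8.075e+09 Hz
fH = 8.2278e+09 + 3.052514e+08/2 = 8.380e+09 Hz

BW=3.053e+08 Hz, fL=8.075e+09 Hz, fH=8.380e+09 Hz


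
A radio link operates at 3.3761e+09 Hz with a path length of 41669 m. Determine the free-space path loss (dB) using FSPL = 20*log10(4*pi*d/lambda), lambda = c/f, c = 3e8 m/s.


lambda = c / f = 3.0000e+08 / 3.3761e+09 = 0.08885993 m
FSPL = 20 * log10(4*pi*41669/0.08885993) = 135.4 dB

135.4 dB


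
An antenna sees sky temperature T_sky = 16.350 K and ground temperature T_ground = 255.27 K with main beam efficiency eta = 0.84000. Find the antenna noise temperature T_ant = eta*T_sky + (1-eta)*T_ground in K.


T_ant = 0.84000 * 16.350 + (1 - 0.84000) * 255.27 = 54.58 K

54.58 K


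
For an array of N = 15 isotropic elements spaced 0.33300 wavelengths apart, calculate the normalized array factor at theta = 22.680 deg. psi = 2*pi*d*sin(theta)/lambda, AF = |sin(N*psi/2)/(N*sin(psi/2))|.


psi = 2*pi*0.33300*sin(22.680 deg) = 0.8067577 rad
AF = |sin(15*0.8067577/2) / (15*sin(0.8067577/2))| = 0.03913

0.03913


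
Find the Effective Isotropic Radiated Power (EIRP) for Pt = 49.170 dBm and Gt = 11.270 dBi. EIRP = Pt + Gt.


EIRP = Pt + Gt = 49.170 + 11.270 = 60.44 dBm

60.44 dBm


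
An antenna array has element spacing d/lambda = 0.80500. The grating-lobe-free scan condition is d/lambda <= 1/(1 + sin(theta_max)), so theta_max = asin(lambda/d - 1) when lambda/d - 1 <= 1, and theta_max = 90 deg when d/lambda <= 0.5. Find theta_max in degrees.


lambda/d - 1 = 1/0.80500 - 1 = 0.2422360
theta_max = asin(0.2422360) = 14.02 deg

14.02 deg


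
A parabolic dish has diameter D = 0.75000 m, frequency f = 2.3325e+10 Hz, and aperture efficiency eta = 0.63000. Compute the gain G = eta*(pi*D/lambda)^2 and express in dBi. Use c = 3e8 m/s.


lambda = c / f = 3.0000e+08 / 2.3325e+10 = 0.01286174 m
G_linear = 0.63000 * (pi * 0.75000 / 0.01286174)^2 = 21142.84
G_dBi = 10 * log10(21142.84) = 43.25 dBi

43.25 dBi


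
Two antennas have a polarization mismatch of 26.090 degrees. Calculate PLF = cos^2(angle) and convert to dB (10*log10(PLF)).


PLF_linear = cos^2(26.090 deg) = 0.8065914
PLF_dB = 10 * log10(0.8065914) = -0.9335 dB

-0.9335 dB


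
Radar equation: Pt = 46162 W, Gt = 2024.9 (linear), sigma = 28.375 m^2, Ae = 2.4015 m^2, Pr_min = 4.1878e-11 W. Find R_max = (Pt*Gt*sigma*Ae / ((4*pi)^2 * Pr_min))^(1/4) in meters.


R^4 = 46162*2024.9*28.375*2.4015 / ((4*pi)^2 * 4.1878e-11) = 9.631657e+17
R_max = 9.631657e+17^0.25 = 31327 m

31327 m


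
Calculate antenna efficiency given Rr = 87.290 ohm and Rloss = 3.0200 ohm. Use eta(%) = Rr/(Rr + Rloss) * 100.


eta = 87.290 / (87.290 + 3.0200) * 100 = 96.66%

96.66%


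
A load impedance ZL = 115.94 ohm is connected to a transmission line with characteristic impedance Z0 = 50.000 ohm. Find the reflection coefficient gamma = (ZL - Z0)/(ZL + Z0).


gamma = (115.94 - 50.000) / (115.94 + 50.000) = 0.3974

0.3974


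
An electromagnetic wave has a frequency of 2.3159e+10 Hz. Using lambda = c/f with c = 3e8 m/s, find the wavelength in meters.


lambda = c / f = 3.0000e+08 / 2.3159e+10 = 0.01295 m

0.01295 m


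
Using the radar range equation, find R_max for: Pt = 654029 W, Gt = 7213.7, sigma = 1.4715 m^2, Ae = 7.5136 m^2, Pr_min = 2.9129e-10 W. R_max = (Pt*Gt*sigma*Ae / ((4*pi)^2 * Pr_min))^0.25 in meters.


R^4 = 654029*7213.7*1.4715*7.5136 / ((4*pi)^2 * 2.9129e-10) = 1.134013e+18
R_max = 1.134013e+18^0.25 = 32633 m

32633 m


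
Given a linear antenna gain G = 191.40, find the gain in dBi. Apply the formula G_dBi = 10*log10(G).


G_dBi = 10 * log10(191.40) = 22.82 dBi

22.82 dBi


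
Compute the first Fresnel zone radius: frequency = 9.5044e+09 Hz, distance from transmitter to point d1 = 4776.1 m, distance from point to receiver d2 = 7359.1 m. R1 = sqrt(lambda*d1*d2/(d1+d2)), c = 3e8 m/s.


lambda = c / f = 3.0000e+08 / 9.5044e+09 = 0.03156433 m
R1 = sqrt(0.03156433 * 4776.1 * 7359.1 / (4776.1 + 7359.1)) = 9.561 m

9.561 m


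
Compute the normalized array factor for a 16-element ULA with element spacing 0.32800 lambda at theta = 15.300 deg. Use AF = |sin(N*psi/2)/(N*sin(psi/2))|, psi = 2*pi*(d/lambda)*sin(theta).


psi = 2*pi*0.32800*sin(15.300 deg) = 0.5438120 rad
AF = |sin(16*0.5438120/2) / (16*sin(0.5438120/2))| = 0.2176

0.2176


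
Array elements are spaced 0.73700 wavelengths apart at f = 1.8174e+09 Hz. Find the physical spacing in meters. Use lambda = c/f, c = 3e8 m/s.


lambda = c / f = 3.0000e+08 / 1.8174e+09 = 0.1650710 m
d = 0.73700 * 0.1650710 = 0.1217 m

0.1217 m


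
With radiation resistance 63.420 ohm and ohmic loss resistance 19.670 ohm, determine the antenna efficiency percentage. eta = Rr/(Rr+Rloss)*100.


eta = 63.420 / (63.420 + 19.670) * 100 = 76.33%

76.33%


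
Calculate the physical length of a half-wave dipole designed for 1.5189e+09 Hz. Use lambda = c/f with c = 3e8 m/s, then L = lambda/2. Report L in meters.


lambda = c / f = 3.0000e+08 / 1.5189e+09 = 0.1975114 m
L = lambda / 2 = 0.1975114 / 2 = 0.09876 m

0.09876 m


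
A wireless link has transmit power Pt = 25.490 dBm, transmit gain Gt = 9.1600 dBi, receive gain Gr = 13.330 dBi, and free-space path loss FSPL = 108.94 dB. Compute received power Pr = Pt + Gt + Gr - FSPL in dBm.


Pr = 25.490 + 9.1600 + 13.330 - 108.94 = -60.96 dBm

-60.96 dBm


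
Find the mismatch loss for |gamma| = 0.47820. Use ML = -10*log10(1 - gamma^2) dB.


ML = -10 * log10(1 - 0.47820^2) = -10 * log10(0.77132476) = 1.128 dB

1.128 dB


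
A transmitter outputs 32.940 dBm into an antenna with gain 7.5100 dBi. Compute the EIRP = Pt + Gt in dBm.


EIRP = Pt + Gt = 32.940 + 7.5100 = 40.45 dBm

40.45 dBm


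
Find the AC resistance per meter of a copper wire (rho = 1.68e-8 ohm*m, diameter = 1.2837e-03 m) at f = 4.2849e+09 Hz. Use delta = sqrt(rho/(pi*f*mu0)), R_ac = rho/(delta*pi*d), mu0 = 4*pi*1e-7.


delta = sqrt(1.68e-8 / (pi * 4.2849e+09 * 4*pi*1e-7)) = 9.965622e-07 m
R_ac = 1.68e-8 / (9.965622e-07 * pi * 1.2837e-03) = 4.180 ohm/m

4.180 ohm/m


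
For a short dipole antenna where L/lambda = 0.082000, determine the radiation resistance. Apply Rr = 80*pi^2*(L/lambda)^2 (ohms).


Rr = 80 * pi^2 * (0.082000)^2 = 80 * 9.869604 * 6.724000e-03 = 5.309 ohm

5.309 ohm


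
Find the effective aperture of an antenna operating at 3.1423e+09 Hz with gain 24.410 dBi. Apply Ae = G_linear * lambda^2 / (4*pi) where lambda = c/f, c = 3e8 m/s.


lambda = c / f = 3.0000e+08 / 3.1423e+09 = 0.09547147 m
G_linear = 10^(24.410/10) = 276.0578
Ae = G_linear * lambda^2 / (4*pi) = 276.0578 * 0.09547147^2 / (4*pi) = 0.2002 m^2

0.2002 m^2


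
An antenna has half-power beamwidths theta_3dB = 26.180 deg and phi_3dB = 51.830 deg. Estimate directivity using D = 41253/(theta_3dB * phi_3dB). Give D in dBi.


D_linear = 41253 / (26.180 * 51.830) = 30.40218
D_dBi = 10 * log10(30.40218) = 14.83 dBi

14.83 dBi


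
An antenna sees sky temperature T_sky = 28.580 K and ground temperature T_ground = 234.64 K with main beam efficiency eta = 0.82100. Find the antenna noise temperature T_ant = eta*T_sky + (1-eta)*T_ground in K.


T_ant = 0.82100 * 28.580 + (1 - 0.82100) * 234.64 = 65.46 K

65.46 K


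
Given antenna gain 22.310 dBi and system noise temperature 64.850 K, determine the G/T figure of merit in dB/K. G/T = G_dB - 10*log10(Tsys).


G/T = 22.310 - 10*log10(64.850) = 22.310 - 18.11910 = 4.191 dB/K

4.191 dB/K


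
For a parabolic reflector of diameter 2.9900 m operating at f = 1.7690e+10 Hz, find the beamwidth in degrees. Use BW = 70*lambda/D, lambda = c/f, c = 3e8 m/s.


lambda = c / f = 3.0000e+08 / 1.7690e+10 = 0.01695873 m
BW = 70 * 0.01695873 / 2.9900 = 0.3970 deg

0.3970 deg


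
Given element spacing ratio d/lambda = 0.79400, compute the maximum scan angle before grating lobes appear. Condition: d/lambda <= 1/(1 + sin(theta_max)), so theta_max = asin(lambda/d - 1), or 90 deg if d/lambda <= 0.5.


lambda/d - 1 = 1/0.79400 - 1 = 0.2594458
theta_max = asin(0.2594458) = 15.04 deg

15.04 deg


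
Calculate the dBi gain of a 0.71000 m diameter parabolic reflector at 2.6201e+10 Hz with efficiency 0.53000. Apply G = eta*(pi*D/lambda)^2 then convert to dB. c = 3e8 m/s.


lambda = c / f = 3.0000e+08 / 2.6201e+10 = 0.01144994 m
G_linear = 0.53000 * (pi * 0.71000 / 0.01144994)^2 = 20113.42
G_dBi = 10 * log10(20113.42) = 43.03 dBi

43.03 dBi


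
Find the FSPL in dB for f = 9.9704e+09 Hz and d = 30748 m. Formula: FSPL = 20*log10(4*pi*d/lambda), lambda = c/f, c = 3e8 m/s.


lambda = c / f = 3.0000e+08 / 9.9704e+09 = 0.03008906 m
FSPL = 20 * log10(4*pi*30748/0.03008906) = 142.2 dB

142.2 dB


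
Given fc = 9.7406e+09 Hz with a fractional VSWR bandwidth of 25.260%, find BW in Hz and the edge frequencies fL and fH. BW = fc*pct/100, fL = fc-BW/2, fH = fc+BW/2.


BW = 9.7406e+09 * 25.260/100 = 2.460476e+09 Hz
fL = 9.7406e+09 - 2.460476e+09/2 = 8.510e+09 Hz
fH = 9.7406e+09 + 2.460476e+09/2 = 1.097e+10 Hz

BW=2.460e+09 Hz, fL=8.510e+09 Hz, fH=1.097e+10 Hz


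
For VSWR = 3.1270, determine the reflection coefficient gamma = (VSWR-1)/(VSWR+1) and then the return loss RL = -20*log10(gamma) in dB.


gamma = (3.1270 - 1) / (3.1270 + 1) = 0.5153865
RL = -20 * log10(0.5153865) = 5.757 dB

5.757 dB


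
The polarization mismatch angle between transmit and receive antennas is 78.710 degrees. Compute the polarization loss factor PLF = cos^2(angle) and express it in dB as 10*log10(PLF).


PLF_linear = cos^2(78.710 deg) = 0.03832785
PLF_dB = 10 * log10(0.03832785) = -14.16 dB

-14.16 dB


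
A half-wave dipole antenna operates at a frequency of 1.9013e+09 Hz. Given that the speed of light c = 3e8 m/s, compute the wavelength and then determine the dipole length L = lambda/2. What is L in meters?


lambda = c / f = 3.0000e+08 / 1.9013e+09 = 0.1577868 m
L = lambda / 2 = 0.1577868 / 2 = 0.07889 m

0.07889 m


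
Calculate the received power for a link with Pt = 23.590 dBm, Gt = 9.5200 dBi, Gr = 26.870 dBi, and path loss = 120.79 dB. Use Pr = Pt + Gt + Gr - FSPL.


Pr = 23.590 + 9.5200 + 26.870 - 120.79 = -60.81 dBm

-60.81 dBm


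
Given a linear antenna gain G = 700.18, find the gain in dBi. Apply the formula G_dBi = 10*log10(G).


G_dBi = 10 * log10(700.18) = 28.45 dBi

28.45 dBi


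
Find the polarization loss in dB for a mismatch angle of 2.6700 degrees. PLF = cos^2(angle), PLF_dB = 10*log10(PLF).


PLF_linear = cos^2(2.6700 deg) = 0.9978300
PLF_dB = 10 * log10(0.9978300) = -9.434e-03 dB

-9.434e-03 dB


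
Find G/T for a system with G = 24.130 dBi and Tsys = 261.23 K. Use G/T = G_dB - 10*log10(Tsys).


G/T = 24.130 - 10*log10(261.23) = 24.130 - 24.17023 = -0.04023 dB/K

-0.04023 dB/K


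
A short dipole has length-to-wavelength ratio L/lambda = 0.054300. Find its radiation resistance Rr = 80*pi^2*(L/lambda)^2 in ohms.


Rr = 80 * pi^2 * (0.054300)^2 = 80 * 9.869604 * 2.948490e-03 = 2.328 ohm

2.328 ohm


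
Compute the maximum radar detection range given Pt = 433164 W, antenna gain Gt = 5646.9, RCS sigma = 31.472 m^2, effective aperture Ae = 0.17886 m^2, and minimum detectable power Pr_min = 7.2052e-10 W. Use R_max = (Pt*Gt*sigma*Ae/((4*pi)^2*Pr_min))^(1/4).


R^4 = 433164*5646.9*31.472*0.17886 / ((4*pi)^2 * 7.2052e-10) = 1.210136e+17
R_max = 1.210136e+17^0.25 = 18651 m

18651 m


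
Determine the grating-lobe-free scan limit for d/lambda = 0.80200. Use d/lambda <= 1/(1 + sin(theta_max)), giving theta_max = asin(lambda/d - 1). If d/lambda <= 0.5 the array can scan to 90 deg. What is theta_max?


lambda/d - 1 = 1/0.80200 - 1 = 0.2468828
theta_max = asin(0.2468828) = 14.29 deg

14.29 deg


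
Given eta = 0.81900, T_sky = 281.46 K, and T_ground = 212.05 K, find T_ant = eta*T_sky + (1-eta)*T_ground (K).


T_ant = 0.81900 * 281.46 + (1 - 0.81900) * 212.05 = 268.9 K

268.9 K


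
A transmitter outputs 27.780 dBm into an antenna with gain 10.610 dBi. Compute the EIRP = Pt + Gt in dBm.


EIRP = Pt + Gt = 27.780 + 10.610 = 38.39 dBm

38.39 dBm


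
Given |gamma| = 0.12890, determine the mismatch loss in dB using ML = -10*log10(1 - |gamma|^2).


ML = -10 * log10(1 - 0.12890^2) = -10 * log10(0.98338479) = 0.07277 dB

0.07277 dB


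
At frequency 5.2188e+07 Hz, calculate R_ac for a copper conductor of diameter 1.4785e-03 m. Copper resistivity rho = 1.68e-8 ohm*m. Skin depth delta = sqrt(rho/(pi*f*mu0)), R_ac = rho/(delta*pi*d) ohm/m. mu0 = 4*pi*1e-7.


delta = sqrt(1.68e-8 / (pi * 5.2188e+07 * 4*pi*1e-7)) = 9.030035e-06 m
R_ac = 1.68e-8 / (9.030035e-06 * pi * 1.4785e-03) = 0.4005 ohm/m

0.4005 ohm/m


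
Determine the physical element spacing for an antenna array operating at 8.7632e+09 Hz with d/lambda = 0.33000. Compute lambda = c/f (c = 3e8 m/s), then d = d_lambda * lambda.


lambda = c / f = 3.0000e+08 / 8.7632e+09 = 0.03423407 m
d = 0.33000 * 0.03423407 = 0.01130 m

0.01130 m


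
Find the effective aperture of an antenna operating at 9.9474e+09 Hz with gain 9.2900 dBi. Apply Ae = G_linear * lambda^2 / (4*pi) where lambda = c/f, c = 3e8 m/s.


lambda = c / f = 3.0000e+08 / 9.9474e+09 = 0.03015863 m
G_linear = 10^(9.2900/10) = 8.491805
Ae = G_linear * lambda^2 / (4*pi) = 8.491805 * 0.03015863^2 / (4*pi) = 6.146e-04 m^2

6.146e-04 m^2


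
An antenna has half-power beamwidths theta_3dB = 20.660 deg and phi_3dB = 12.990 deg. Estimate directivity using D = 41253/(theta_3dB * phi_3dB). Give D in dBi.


D_linear = 41253 / (20.660 * 12.990) = 153.7149
D_dBi = 10 * log10(153.7149) = 21.87 dBi

21.87 dBi


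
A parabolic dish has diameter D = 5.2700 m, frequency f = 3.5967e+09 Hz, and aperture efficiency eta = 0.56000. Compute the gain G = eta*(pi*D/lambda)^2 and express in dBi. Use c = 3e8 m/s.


lambda = c / f = 3.0000e+08 / 3.5967e+09 = 0.08340979 m
G_linear = 0.56000 * (pi * 5.2700 / 0.08340979)^2 = 22063.53
G_dBi = 10 * log10(22063.53) = 43.44 dBi

43.44 dBi


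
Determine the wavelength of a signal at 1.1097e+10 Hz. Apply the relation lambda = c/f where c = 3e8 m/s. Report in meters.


lambda = c / f = 3.0000e+08 / 1.1097e+10 = 0.02703 m

0.02703 m


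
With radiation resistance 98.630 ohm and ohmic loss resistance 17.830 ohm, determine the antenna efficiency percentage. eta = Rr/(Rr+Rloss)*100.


eta = 98.630 / (98.630 + 17.830) * 100 = 84.69%

84.69%


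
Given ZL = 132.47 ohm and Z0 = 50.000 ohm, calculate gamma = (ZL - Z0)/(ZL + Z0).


gamma = (132.47 - 50.000) / (132.47 + 50.000) = 0.4520

0.4520


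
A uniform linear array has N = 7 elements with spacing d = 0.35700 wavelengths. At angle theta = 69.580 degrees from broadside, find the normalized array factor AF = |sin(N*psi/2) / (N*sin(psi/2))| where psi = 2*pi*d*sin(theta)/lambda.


psi = 2*pi*0.35700*sin(69.580 deg) = 2.102142 rad
AF = |sin(7*2.102142/2) / (7*sin(2.102142/2))| = 0.1447

0.1447


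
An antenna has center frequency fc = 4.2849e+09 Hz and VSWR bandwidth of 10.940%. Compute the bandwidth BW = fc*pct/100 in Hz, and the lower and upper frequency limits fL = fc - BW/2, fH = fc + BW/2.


BW = 4.2849e+09 * 10.940/100 = 4.687681e+08 Hz
fL = 4.2849e+09 - 4.687681e+08/2 = 4.051e+09 Hz
fH = 4.2849e+09 + 4.687681e+08/2 = 4.519e+09 Hz

BW=4.688e+08 Hz, fL=4.051e+09 Hz, fH=4.519e+09 Hz


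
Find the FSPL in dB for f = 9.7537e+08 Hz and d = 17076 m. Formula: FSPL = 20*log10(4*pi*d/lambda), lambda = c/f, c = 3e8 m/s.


lambda = c / f = 3.0000e+08 / 9.7537e+08 = 0.3075756 m
FSPL = 20 * log10(4*pi*17076/0.3075756) = 116.9 dB

116.9 dB


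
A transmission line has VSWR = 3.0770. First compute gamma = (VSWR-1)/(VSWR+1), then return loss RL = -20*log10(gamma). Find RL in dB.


gamma = (3.0770 - 1) / (3.0770 + 1) = 0.5094432
RL = -20 * log10(0.5094432) = 5.858 dB

5.858 dB


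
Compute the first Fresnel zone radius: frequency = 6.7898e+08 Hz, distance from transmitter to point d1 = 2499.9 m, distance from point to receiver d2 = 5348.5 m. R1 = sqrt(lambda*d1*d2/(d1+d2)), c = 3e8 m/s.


lambda = c / f = 3.0000e+08 / 6.7898e+08 = 0.4418392 m
R1 = sqrt(0.4418392 * 2499.9 * 5348.5 / (2499.9 + 5348.5)) = 27.44 m

27.44 m


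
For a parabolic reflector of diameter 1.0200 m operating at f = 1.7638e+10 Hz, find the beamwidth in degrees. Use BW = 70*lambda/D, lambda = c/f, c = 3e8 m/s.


lambda = c / f = 3.0000e+08 / 1.7638e+10 = 0.01700873 m
BW = 70 * 0.01700873 / 1.0200 = 1.167 deg

1.167 deg


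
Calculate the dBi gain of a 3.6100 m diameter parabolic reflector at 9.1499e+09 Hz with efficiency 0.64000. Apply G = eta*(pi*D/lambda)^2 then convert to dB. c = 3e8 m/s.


lambda = c / f = 3.0000e+08 / 9.1499e+09 = 0.03278724 m
G_linear = 0.64000 * (pi * 3.6100 / 0.03278724)^2 = 76574.54
G_dBi = 10 * log10(76574.54) = 48.84 dBi

48.84 dBi


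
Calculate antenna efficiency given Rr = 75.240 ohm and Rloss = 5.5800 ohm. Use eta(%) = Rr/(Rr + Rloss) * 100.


eta = 75.240 / (75.240 + 5.5800) * 100 = 93.10%

93.10%


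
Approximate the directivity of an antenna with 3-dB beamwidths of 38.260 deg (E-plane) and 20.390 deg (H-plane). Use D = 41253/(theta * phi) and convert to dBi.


D_linear = 41253 / (38.260 * 20.390) = 52.88023
D_dBi = 10 * log10(52.88023) = 17.23 dBi

17.23 dBi


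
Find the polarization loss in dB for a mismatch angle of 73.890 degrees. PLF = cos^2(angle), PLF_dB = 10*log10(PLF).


PLF_linear = cos^2(73.890 deg) = 0.07699645
PLF_dB = 10 * log10(0.07699645) = -11.14 dB

-11.14 dB


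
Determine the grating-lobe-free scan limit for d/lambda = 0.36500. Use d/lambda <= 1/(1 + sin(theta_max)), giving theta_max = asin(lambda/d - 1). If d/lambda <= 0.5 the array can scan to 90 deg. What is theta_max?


lambda/d - 1 = 1/0.36500 - 1 = 1.739726 >= 1
d/lambda <= 0.5, so the array can scan to endfire without grating lobes: theta_max = 90 deg

90 deg


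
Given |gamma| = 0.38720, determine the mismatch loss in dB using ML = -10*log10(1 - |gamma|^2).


ML = -10 * log10(1 - 0.38720^2) = -10 * log10(0.85007616) = 0.7054 dB

0.7054 dB


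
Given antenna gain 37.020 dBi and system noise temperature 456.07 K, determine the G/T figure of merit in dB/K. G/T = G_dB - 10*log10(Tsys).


G/T = 37.020 - 10*log10(456.07) = 37.020 - 26.59032 = 10.43 dB/K

10.43 dB/K


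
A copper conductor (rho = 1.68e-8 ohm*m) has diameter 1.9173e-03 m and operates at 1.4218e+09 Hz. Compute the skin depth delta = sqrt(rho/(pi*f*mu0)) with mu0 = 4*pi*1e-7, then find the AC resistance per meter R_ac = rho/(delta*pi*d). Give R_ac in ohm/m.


delta = sqrt(1.68e-8 / (pi * 1.4218e+09 * 4*pi*1e-7)) = 1.730038e-06 m
R_ac = 1.68e-8 / (1.730038e-06 * pi * 1.9173e-03) = 1.612 ohm/m

1.612 ohm/m


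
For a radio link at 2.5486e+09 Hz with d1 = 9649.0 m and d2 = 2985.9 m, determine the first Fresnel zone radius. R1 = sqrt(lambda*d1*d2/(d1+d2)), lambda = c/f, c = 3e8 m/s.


lambda = c / f = 3.0000e+08 / 2.5486e+09 = 0.1177117 m
R1 = sqrt(0.1177117 * 9649.0 * 2985.9 / (9649.0 + 2985.9)) = 16.38 m

16.38 m


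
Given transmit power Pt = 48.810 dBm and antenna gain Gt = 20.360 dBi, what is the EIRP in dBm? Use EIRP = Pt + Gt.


EIRP = Pt + Gt = 48.810 + 20.360 = 69.17 dBm

69.17 dBm


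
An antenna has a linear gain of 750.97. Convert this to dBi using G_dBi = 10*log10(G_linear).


G_dBi = 10 * log10(750.97) = 28.76 dBi

28.76 dBi


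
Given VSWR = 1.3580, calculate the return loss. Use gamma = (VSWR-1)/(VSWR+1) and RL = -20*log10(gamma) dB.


gamma = (1.3580 - 1) / (1.3580 + 1) = 0.1518236
RL = -20 * log10(0.1518236) = 16.37 dB

16.37 dB


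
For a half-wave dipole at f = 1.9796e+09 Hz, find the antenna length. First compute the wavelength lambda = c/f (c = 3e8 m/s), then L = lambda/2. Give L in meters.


lambda = c / f = 3.0000e+08 / 1.9796e+09 = 0.1515458 m
L = lambda / 2 = 0.1515458 / 2 = 0.07577 m

0.07577 m


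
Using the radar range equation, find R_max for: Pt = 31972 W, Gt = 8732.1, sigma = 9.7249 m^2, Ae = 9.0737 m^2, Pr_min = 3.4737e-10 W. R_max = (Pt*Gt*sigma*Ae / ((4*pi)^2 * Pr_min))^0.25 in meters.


R^4 = 31972*8732.1*9.7249*9.0737 / ((4*pi)^2 * 3.4737e-10) = 4.491031e+17
R_max = 4.491031e+17^0.25 = 25887 m

25887 m


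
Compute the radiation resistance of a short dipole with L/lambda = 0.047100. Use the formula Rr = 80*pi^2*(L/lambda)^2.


Rr = 80 * pi^2 * (0.047100)^2 = 80 * 9.869604 * 2.218410e-03 = 1.752 ohm

1.752 ohm


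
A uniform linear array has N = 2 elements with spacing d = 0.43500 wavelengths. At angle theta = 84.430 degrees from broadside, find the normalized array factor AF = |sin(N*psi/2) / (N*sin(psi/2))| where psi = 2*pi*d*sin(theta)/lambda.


psi = 2*pi*0.43500*sin(84.430 deg) = 2.720280 rad
AF = |sin(2*2.720280/2) / (2*sin(2.720280/2))| = 0.2091

0.2091


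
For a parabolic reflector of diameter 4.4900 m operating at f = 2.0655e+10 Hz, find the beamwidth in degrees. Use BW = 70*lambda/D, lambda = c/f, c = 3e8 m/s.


lambda = c / f = 3.0000e+08 / 2.0655e+10 = 0.01452433 m
BW = 70 * 0.01452433 / 4.4900 = 0.2264 deg

0.2264 deg


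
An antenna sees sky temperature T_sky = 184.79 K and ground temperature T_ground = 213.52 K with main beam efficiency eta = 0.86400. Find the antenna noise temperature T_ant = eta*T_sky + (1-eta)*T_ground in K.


T_ant = 0.86400 * 184.79 + (1 - 0.86400) * 213.52 = 188.7 K

188.7 K


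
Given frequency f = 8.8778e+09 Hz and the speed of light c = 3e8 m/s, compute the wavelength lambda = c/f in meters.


lambda = c / f = 3.0000e+08 / 8.8778e+09 = 0.03379 m

0.03379 m


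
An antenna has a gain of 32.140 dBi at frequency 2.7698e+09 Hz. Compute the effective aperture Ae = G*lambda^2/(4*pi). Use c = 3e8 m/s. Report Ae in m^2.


lambda = c / f = 3.0000e+08 / 2.7698e+09 = 0.1083111 m
G_linear = 10^(32.140/10) = 1636.817
Ae = G_linear * lambda^2 / (4*pi) = 1636.817 * 0.1083111^2 / (4*pi) = 1.528 m^2

1.528 m^2


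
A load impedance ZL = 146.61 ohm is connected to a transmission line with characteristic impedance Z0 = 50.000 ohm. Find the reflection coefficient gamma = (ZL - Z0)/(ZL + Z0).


gamma = (146.61 - 50.000) / (146.61 + 50.000) = 0.4914

0.4914


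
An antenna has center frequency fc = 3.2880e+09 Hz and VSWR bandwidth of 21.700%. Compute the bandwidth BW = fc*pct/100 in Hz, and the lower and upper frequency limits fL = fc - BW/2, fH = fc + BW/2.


BW = 3.2880e+09 * 21.700/100 = 7.134960e+08 Hz
fL = 3.2880e+09 - 7.134960e+08/2 = 2.931e+09 Hz
fH = 3.2880e+09 + 7.134960e+08/2 = 3.645e+09 Hz

BW=7.135e+08 Hz, fL=2.931e+09 Hz, fH=3.645e+09 Hz


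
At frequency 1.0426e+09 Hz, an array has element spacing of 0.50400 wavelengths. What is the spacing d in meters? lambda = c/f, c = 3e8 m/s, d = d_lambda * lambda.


lambda = c / f = 3.0000e+08 / 1.0426e+09 = 0.2877422 m
d = 0.50400 * 0.2877422 = 0.1450 m

0.1450 m


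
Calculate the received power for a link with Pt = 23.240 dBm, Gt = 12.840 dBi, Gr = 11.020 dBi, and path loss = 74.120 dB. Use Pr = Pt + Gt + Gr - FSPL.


Pr = 23.240 + 12.840 + 11.020 - 74.120 = -27.02 dBm

-27.02 dBm


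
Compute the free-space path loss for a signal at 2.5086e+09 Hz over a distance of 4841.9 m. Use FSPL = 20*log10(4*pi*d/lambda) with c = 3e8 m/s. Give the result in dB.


lambda = c / f = 3.0000e+08 / 2.5086e+09 = 0.1195886 m
FSPL = 20 * log10(4*pi*4841.9/0.1195886) = 114.1 dB

114.1 dB


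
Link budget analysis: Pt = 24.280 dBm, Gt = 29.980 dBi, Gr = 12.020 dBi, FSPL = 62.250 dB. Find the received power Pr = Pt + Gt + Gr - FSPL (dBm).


Pr = 24.280 + 29.980 + 12.020 - 62.250 = 4.03 dBm

4.03 dBm


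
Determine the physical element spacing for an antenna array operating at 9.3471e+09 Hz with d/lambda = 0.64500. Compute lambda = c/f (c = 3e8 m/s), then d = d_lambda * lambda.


lambda = c / f = 3.0000e+08 / 9.3471e+09 = 0.03209552 m
d = 0.64500 * 0.03209552 = 0.02070 m

0.02070 m


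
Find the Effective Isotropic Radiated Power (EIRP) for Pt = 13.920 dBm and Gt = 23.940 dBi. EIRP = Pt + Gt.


EIRP = Pt + Gt = 13.920 + 23.940 = 37.86 dBm

37.86 dBm


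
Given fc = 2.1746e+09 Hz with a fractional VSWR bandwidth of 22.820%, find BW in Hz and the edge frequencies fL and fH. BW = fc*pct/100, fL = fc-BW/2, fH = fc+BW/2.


BW = 2.1746e+09 * 22.820/100 = 4.962437e+08 Hz
fL = 2.1746e+09 - 4.962437e+08/2 = 1.926e+09 Hz
fH = 2.1746e+09 + 4.962437e+08/2 = 2.423e+09 Hz

BW=4.962e+08 Hz, fL=1.926e+09 Hz, fH=2.423e+09 Hz


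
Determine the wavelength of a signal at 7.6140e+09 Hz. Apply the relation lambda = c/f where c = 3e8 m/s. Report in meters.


lambda = c / f = 3.0000e+08 / 7.6140e+09 = 0.03940 m

0.03940 m


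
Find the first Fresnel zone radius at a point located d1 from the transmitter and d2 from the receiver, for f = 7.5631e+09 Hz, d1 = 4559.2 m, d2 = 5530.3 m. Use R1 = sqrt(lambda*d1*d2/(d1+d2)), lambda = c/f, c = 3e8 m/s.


lambda = c / f = 3.0000e+08 / 7.5631e+09 = 0.03966627 m
R1 = sqrt(0.03966627 * 4559.2 * 5530.3 / (4559.2 + 5530.3)) = 9.956 m

9.956 m


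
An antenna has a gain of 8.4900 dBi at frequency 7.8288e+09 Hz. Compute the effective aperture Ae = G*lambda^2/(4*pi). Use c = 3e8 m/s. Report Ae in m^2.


lambda = c / f = 3.0000e+08 / 7.8288e+09 = 0.03832005 m
G_linear = 10^(8.4900/10) = 7.063176
Ae = G_linear * lambda^2 / (4*pi) = 7.063176 * 0.03832005^2 / (4*pi) = 8.254e-04 m^2

8.254e-04 m^2


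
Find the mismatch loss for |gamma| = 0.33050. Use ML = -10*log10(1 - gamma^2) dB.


ML = -10 * log10(1 - 0.33050^2) = -10 * log10(0.89076975) = 0.5023 dB

0.5023 dB


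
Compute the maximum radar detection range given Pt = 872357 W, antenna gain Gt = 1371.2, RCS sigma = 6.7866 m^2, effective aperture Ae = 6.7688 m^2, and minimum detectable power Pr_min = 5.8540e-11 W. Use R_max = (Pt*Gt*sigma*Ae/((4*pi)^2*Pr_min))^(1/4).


R^4 = 872357*1371.2*6.7866*6.7688 / ((4*pi)^2 * 5.8540e-11) = 5.944106e+18
R_max = 5.944106e+18^0.25 = 49377 m

49377 m


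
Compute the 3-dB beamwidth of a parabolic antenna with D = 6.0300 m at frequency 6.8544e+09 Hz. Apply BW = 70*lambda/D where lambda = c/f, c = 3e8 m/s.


lambda = c / f = 3.0000e+08 / 6.8544e+09 = 0.04376751 m
BW = 70 * 0.04376751 / 6.0300 = 0.5081 deg

0.5081 deg


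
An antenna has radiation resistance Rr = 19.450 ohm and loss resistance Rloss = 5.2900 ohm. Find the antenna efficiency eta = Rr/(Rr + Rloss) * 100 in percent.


eta = 19.450 / (19.450 + 5.2900) * 100 = 78.62%

78.62%


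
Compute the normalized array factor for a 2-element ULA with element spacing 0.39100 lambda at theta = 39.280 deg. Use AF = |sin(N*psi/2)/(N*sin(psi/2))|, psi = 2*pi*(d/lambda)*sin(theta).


psi = 2*pi*0.39100*sin(39.280 deg) = 1.555379 rad
AF = |sin(2*1.555379/2) / (2*sin(1.555379/2))| = 0.7125

0.7125


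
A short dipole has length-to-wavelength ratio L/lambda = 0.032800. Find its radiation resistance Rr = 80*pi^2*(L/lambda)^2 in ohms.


Rr = 80 * pi^2 * (0.032800)^2 = 80 * 9.869604 * 1.075840e-03 = 0.8494 ohm

0.8494 ohm


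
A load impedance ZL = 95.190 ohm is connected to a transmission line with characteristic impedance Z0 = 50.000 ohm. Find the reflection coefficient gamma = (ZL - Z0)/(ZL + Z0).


gamma = (95.190 - 50.000) / (95.190 + 50.000) = 0.3112

0.3112


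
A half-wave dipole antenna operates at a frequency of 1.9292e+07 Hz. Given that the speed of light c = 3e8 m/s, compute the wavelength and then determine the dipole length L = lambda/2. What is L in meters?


lambda = c / f = 3.0000e+08 / 1.9292e+07 = 15.55049 m
L = lambda / 2 = 15.55049 / 2 = 7.775 m

7.775 m


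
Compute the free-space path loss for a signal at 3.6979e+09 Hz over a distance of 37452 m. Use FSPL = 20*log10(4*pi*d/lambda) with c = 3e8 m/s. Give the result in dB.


lambda = c / f = 3.0000e+08 / 3.6979e+09 = 0.08112713 m
FSPL = 20 * log10(4*pi*37452/0.08112713) = 135.3 dB

135.3 dB


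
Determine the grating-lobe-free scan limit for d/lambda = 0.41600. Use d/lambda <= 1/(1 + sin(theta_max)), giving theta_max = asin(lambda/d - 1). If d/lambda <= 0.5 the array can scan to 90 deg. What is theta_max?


lambda/d - 1 = 1/0.41600 - 1 = 1.403846 >= 1
d/lambda <= 0.5, so the array can scan to endfire without grating lobes: theta_max = 90 deg

90 deg


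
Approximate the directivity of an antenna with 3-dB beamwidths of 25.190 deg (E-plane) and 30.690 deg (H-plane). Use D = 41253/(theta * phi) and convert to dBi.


D_linear = 41253 / (25.190 * 30.690) = 53.36180
D_dBi = 10 * log10(53.36180) = 17.27 dBi

17.27 dBi


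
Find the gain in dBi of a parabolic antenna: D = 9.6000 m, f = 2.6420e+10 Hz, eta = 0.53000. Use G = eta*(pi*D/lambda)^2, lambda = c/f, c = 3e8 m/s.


lambda = c / f = 3.0000e+08 / 2.6420e+10 = 0.01135503 m
G_linear = 0.53000 * (pi * 9.6000 / 0.01135503)^2 = 3.738880e+06
G_dBi = 10 * log10(3.738880e+06) = 65.73 dBi

65.73 dBi


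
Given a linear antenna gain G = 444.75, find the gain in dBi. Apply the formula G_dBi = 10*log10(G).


G_dBi = 10 * log10(444.75) = 26.48 dBi

26.48 dBi


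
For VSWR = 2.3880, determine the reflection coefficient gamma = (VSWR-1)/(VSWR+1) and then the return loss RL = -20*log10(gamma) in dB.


gamma = (2.3880 - 1) / (2.3880 + 1) = 0.4096812
RL = -20 * log10(0.4096812) = 7.751 dB

7.751 dB


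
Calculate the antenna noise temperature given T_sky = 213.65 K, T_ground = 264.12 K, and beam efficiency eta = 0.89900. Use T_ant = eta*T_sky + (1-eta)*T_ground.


T_ant = 0.89900 * 213.65 + (1 - 0.89900) * 264.12 = 218.7 K

218.7 K


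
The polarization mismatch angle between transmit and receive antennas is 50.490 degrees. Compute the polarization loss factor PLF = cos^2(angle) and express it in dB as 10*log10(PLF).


PLF_linear = cos^2(50.490 deg) = 0.4047668
PLF_dB = 10 * log10(0.4047668) = -3.928 dB

-3.928 dB


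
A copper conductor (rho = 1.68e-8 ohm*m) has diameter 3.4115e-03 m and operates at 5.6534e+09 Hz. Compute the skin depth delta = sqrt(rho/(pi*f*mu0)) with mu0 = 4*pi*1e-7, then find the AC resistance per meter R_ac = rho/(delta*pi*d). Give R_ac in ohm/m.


delta = sqrt(1.68e-8 / (pi * 5.6534e+09 * 4*pi*1e-7)) = 8.676007e-07 m
R_ac = 1.68e-8 / (8.676007e-07 * pi * 3.4115e-03) = 1.807 ohm/m

1.807 ohm/m
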